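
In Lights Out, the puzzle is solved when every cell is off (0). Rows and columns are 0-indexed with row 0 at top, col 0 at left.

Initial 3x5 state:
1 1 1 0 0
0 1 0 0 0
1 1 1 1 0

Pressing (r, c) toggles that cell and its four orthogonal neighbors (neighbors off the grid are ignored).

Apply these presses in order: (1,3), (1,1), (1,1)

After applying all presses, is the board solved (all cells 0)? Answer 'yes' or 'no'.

Answer: no

Derivation:
After press 1 at (1,3):
1 1 1 1 0
0 1 1 1 1
1 1 1 0 0

After press 2 at (1,1):
1 0 1 1 0
1 0 0 1 1
1 0 1 0 0

After press 3 at (1,1):
1 1 1 1 0
0 1 1 1 1
1 1 1 0 0

Lights still on: 11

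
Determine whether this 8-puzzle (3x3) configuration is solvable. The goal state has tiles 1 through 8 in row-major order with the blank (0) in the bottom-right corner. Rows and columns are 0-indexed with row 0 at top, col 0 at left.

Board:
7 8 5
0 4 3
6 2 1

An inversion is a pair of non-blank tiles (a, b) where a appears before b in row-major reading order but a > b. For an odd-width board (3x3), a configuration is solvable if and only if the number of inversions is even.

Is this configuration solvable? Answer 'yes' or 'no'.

Answer: yes

Derivation:
Inversions (pairs i<j in row-major order where tile[i] > tile[j] > 0): 24
24 is even, so the puzzle is solvable.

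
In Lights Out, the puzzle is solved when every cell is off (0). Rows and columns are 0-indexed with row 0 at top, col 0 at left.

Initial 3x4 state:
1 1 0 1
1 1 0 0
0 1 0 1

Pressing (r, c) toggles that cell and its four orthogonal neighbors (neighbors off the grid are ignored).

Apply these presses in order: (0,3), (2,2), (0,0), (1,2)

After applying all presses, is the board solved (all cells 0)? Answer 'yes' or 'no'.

After press 1 at (0,3):
1 1 1 0
1 1 0 1
0 1 0 1

After press 2 at (2,2):
1 1 1 0
1 1 1 1
0 0 1 0

After press 3 at (0,0):
0 0 1 0
0 1 1 1
0 0 1 0

After press 4 at (1,2):
0 0 0 0
0 0 0 0
0 0 0 0

Lights still on: 0

Answer: yes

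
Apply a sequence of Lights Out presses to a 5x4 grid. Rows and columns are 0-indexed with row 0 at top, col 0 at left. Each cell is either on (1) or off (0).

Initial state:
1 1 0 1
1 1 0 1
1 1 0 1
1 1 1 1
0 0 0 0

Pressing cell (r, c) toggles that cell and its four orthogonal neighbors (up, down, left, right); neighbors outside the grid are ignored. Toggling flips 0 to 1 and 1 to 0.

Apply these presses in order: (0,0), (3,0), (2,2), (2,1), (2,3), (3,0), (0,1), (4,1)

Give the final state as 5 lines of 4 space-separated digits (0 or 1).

Answer: 1 1 1 1
0 1 1 0
0 1 1 1
1 1 0 0
1 1 1 0

Derivation:
After press 1 at (0,0):
0 0 0 1
0 1 0 1
1 1 0 1
1 1 1 1
0 0 0 0

After press 2 at (3,0):
0 0 0 1
0 1 0 1
0 1 0 1
0 0 1 1
1 0 0 0

After press 3 at (2,2):
0 0 0 1
0 1 1 1
0 0 1 0
0 0 0 1
1 0 0 0

After press 4 at (2,1):
0 0 0 1
0 0 1 1
1 1 0 0
0 1 0 1
1 0 0 0

After press 5 at (2,3):
0 0 0 1
0 0 1 0
1 1 1 1
0 1 0 0
1 0 0 0

After press 6 at (3,0):
0 0 0 1
0 0 1 0
0 1 1 1
1 0 0 0
0 0 0 0

After press 7 at (0,1):
1 1 1 1
0 1 1 0
0 1 1 1
1 0 0 0
0 0 0 0

After press 8 at (4,1):
1 1 1 1
0 1 1 0
0 1 1 1
1 1 0 0
1 1 1 0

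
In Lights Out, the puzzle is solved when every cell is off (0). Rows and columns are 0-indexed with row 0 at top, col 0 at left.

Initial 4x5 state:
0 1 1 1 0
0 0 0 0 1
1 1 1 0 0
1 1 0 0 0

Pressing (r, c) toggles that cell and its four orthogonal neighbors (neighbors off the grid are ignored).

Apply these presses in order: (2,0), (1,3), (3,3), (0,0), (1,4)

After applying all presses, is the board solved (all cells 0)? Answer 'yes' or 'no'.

After press 1 at (2,0):
0 1 1 1 0
1 0 0 0 1
0 0 1 0 0
0 1 0 0 0

After press 2 at (1,3):
0 1 1 0 0
1 0 1 1 0
0 0 1 1 0
0 1 0 0 0

After press 3 at (3,3):
0 1 1 0 0
1 0 1 1 0
0 0 1 0 0
0 1 1 1 1

After press 4 at (0,0):
1 0 1 0 0
0 0 1 1 0
0 0 1 0 0
0 1 1 1 1

After press 5 at (1,4):
1 0 1 0 1
0 0 1 0 1
0 0 1 0 1
0 1 1 1 1

Lights still on: 11

Answer: no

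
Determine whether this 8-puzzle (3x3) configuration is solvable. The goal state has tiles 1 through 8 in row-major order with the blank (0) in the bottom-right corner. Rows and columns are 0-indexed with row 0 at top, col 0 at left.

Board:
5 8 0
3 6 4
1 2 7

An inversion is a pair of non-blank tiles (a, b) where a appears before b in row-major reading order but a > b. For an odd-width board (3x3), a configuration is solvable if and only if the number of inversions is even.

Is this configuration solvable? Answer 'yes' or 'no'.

Inversions (pairs i<j in row-major order where tile[i] > tile[j] > 0): 17
17 is odd, so the puzzle is not solvable.

Answer: no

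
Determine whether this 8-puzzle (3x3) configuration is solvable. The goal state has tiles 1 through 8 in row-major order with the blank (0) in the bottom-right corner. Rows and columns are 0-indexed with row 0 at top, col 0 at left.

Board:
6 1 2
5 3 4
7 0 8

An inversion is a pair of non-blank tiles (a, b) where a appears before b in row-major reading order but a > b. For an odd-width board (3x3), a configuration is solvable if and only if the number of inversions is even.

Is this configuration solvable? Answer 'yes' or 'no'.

Inversions (pairs i<j in row-major order where tile[i] > tile[j] > 0): 7
7 is odd, so the puzzle is not solvable.

Answer: no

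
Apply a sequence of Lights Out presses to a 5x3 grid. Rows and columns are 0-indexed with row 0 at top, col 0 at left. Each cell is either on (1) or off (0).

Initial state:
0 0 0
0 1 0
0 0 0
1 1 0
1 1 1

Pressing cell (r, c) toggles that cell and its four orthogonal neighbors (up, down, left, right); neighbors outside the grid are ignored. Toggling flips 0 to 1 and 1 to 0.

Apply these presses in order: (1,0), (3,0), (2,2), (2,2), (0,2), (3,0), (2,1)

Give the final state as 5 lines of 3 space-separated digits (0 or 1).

After press 1 at (1,0):
1 0 0
1 0 0
1 0 0
1 1 0
1 1 1

After press 2 at (3,0):
1 0 0
1 0 0
0 0 0
0 0 0
0 1 1

After press 3 at (2,2):
1 0 0
1 0 1
0 1 1
0 0 1
0 1 1

After press 4 at (2,2):
1 0 0
1 0 0
0 0 0
0 0 0
0 1 1

After press 5 at (0,2):
1 1 1
1 0 1
0 0 0
0 0 0
0 1 1

After press 6 at (3,0):
1 1 1
1 0 1
1 0 0
1 1 0
1 1 1

After press 7 at (2,1):
1 1 1
1 1 1
0 1 1
1 0 0
1 1 1

Answer: 1 1 1
1 1 1
0 1 1
1 0 0
1 1 1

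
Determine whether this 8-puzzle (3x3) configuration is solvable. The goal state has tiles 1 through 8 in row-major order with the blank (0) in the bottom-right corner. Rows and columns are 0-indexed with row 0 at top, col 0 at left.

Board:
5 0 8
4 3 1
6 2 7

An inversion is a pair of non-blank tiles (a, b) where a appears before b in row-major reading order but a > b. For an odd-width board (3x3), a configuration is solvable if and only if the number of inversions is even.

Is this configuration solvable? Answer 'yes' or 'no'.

Inversions (pairs i<j in row-major order where tile[i] > tile[j] > 0): 16
16 is even, so the puzzle is solvable.

Answer: yes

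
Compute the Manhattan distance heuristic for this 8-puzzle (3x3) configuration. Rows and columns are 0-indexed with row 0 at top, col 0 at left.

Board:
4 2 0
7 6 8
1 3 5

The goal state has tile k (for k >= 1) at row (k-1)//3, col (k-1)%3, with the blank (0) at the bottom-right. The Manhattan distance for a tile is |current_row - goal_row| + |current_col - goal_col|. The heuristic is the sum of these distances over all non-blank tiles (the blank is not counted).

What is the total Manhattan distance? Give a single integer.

Answer: 12

Derivation:
Tile 4: (0,0)->(1,0) = 1
Tile 2: (0,1)->(0,1) = 0
Tile 7: (1,0)->(2,0) = 1
Tile 6: (1,1)->(1,2) = 1
Tile 8: (1,2)->(2,1) = 2
Tile 1: (2,0)->(0,0) = 2
Tile 3: (2,1)->(0,2) = 3
Tile 5: (2,2)->(1,1) = 2
Sum: 1 + 0 + 1 + 1 + 2 + 2 + 3 + 2 = 12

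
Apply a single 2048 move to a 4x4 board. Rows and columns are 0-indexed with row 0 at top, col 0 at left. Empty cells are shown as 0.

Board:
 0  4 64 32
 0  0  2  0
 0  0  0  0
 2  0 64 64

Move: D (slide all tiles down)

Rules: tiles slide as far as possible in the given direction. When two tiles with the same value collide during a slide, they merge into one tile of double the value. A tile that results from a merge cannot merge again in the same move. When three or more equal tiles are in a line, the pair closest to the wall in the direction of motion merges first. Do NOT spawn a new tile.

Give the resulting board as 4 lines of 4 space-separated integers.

Answer:  0  0  0  0
 0  0 64  0
 0  0  2 32
 2  4 64 64

Derivation:
Slide down:
col 0: [0, 0, 0, 2] -> [0, 0, 0, 2]
col 1: [4, 0, 0, 0] -> [0, 0, 0, 4]
col 2: [64, 2, 0, 64] -> [0, 64, 2, 64]
col 3: [32, 0, 0, 64] -> [0, 0, 32, 64]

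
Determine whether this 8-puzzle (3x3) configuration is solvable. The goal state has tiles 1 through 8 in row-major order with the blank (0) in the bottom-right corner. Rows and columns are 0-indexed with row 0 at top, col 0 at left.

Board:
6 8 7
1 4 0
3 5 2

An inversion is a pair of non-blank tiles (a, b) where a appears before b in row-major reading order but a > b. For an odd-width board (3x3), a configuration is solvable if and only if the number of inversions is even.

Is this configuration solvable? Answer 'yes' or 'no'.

Answer: yes

Derivation:
Inversions (pairs i<j in row-major order where tile[i] > tile[j] > 0): 20
20 is even, so the puzzle is solvable.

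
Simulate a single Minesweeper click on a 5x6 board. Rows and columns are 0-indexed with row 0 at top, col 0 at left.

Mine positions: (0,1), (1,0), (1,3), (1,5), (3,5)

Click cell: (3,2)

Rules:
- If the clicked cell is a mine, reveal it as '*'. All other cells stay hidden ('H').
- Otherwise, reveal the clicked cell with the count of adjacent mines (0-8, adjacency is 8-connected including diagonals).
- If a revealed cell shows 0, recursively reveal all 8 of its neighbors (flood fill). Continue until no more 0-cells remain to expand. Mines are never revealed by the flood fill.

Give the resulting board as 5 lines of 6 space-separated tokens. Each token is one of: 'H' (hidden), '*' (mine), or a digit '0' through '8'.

H H H H H H
H H H H H H
1 1 1 1 3 H
0 0 0 0 1 H
0 0 0 0 1 H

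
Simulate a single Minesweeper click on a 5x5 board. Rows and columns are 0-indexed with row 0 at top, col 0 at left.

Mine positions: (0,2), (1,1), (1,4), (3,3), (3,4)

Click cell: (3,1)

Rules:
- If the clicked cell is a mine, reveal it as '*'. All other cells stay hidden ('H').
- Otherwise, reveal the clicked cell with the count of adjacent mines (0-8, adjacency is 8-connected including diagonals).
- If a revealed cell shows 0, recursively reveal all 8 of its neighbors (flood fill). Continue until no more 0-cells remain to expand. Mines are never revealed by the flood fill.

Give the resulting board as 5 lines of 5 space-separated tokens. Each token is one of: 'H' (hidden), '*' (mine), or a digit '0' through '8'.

H H H H H
H H H H H
1 1 2 H H
0 0 1 H H
0 0 1 H H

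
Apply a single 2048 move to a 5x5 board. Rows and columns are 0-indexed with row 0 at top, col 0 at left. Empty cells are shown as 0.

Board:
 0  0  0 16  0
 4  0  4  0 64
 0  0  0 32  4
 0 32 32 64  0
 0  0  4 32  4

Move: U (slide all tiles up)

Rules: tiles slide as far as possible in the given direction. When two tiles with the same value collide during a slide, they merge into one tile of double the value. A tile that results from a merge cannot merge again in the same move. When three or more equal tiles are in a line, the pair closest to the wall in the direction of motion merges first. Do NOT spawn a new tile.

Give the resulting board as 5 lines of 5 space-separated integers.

Answer:  4 32  4 16 64
 0  0 32 32  8
 0  0  4 64  0
 0  0  0 32  0
 0  0  0  0  0

Derivation:
Slide up:
col 0: [0, 4, 0, 0, 0] -> [4, 0, 0, 0, 0]
col 1: [0, 0, 0, 32, 0] -> [32, 0, 0, 0, 0]
col 2: [0, 4, 0, 32, 4] -> [4, 32, 4, 0, 0]
col 3: [16, 0, 32, 64, 32] -> [16, 32, 64, 32, 0]
col 4: [0, 64, 4, 0, 4] -> [64, 8, 0, 0, 0]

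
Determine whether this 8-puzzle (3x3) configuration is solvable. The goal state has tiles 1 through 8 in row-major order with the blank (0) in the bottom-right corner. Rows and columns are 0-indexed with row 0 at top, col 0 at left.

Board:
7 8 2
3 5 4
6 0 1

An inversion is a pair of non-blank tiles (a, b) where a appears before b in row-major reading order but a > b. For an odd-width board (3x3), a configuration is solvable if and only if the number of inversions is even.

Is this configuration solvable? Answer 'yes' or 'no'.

Inversions (pairs i<j in row-major order where tile[i] > tile[j] > 0): 18
18 is even, so the puzzle is solvable.

Answer: yes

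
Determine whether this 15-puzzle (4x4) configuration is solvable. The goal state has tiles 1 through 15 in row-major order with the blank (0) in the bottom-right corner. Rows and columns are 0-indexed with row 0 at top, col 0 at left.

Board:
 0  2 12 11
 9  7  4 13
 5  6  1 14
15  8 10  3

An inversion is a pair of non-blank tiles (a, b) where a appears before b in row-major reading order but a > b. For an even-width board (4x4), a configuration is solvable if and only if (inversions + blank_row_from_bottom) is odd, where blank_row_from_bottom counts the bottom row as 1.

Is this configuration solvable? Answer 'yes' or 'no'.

Inversions: 52
Blank is in row 0 (0-indexed from top), which is row 4 counting from the bottom (bottom = 1).
52 + 4 = 56, which is even, so the puzzle is not solvable.

Answer: no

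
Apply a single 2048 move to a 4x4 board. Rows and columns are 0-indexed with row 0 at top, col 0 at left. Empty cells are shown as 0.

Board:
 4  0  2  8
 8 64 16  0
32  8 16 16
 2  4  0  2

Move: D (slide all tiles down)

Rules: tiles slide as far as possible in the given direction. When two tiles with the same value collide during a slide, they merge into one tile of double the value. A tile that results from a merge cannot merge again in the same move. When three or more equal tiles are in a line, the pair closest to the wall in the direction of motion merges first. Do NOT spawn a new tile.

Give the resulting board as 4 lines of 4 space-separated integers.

Slide down:
col 0: [4, 8, 32, 2] -> [4, 8, 32, 2]
col 1: [0, 64, 8, 4] -> [0, 64, 8, 4]
col 2: [2, 16, 16, 0] -> [0, 0, 2, 32]
col 3: [8, 0, 16, 2] -> [0, 8, 16, 2]

Answer:  4  0  0  0
 8 64  0  8
32  8  2 16
 2  4 32  2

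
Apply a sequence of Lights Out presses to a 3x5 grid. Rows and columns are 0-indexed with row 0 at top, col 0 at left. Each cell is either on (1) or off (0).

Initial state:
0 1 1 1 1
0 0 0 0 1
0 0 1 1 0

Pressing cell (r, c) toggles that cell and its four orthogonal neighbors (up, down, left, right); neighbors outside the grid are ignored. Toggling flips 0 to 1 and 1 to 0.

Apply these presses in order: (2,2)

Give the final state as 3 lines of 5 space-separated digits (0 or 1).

After press 1 at (2,2):
0 1 1 1 1
0 0 1 0 1
0 1 0 0 0

Answer: 0 1 1 1 1
0 0 1 0 1
0 1 0 0 0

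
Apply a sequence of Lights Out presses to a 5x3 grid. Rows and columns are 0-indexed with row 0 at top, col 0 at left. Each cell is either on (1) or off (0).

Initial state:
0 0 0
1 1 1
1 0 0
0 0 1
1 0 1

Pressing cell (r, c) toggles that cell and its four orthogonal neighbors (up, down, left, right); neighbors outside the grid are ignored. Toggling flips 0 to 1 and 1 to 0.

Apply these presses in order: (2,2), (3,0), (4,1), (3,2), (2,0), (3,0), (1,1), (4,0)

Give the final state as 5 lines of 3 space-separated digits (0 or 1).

After press 1 at (2,2):
0 0 0
1 1 0
1 1 1
0 0 0
1 0 1

After press 2 at (3,0):
0 0 0
1 1 0
0 1 1
1 1 0
0 0 1

After press 3 at (4,1):
0 0 0
1 1 0
0 1 1
1 0 0
1 1 0

After press 4 at (3,2):
0 0 0
1 1 0
0 1 0
1 1 1
1 1 1

After press 5 at (2,0):
0 0 0
0 1 0
1 0 0
0 1 1
1 1 1

After press 6 at (3,0):
0 0 0
0 1 0
0 0 0
1 0 1
0 1 1

After press 7 at (1,1):
0 1 0
1 0 1
0 1 0
1 0 1
0 1 1

After press 8 at (4,0):
0 1 0
1 0 1
0 1 0
0 0 1
1 0 1

Answer: 0 1 0
1 0 1
0 1 0
0 0 1
1 0 1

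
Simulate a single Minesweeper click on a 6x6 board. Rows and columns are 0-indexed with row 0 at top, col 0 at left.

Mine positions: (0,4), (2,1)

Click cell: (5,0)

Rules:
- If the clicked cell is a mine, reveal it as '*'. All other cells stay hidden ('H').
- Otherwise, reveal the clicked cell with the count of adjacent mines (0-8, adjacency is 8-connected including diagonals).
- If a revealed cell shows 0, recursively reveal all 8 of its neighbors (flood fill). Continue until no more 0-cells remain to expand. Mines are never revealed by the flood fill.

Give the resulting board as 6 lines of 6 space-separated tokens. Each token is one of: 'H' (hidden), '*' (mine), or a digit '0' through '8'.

H H H H H H
H H 1 1 1 1
H H 1 0 0 0
1 1 1 0 0 0
0 0 0 0 0 0
0 0 0 0 0 0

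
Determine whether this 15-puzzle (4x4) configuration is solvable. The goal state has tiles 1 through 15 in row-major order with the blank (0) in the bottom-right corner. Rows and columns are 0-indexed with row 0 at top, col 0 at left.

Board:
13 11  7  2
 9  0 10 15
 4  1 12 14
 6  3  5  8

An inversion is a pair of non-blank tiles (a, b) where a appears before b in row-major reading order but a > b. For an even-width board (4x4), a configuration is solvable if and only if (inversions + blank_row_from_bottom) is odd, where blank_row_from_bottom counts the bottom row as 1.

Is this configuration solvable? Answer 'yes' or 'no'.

Inversions: 61
Blank is in row 1 (0-indexed from top), which is row 3 counting from the bottom (bottom = 1).
61 + 3 = 64, which is even, so the puzzle is not solvable.

Answer: no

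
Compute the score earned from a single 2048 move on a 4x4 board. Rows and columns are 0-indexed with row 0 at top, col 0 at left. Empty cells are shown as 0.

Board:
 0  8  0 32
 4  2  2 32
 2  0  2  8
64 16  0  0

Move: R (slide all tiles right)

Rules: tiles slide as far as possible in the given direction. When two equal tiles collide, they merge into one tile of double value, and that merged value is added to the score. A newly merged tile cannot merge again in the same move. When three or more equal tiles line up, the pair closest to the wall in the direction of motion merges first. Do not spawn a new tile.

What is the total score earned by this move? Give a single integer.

Slide right:
row 0: [0, 8, 0, 32] -> [0, 0, 8, 32]  score +0 (running 0)
row 1: [4, 2, 2, 32] -> [0, 4, 4, 32]  score +4 (running 4)
row 2: [2, 0, 2, 8] -> [0, 0, 4, 8]  score +4 (running 8)
row 3: [64, 16, 0, 0] -> [0, 0, 64, 16]  score +0 (running 8)
Board after move:
 0  0  8 32
 0  4  4 32
 0  0  4  8
 0  0 64 16

Answer: 8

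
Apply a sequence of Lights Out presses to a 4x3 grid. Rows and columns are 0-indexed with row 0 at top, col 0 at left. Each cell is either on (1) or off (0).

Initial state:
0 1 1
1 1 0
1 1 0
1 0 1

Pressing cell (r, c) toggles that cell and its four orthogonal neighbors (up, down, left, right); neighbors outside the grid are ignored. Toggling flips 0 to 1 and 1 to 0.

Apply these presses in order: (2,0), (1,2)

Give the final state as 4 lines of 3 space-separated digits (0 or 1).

After press 1 at (2,0):
0 1 1
0 1 0
0 0 0
0 0 1

After press 2 at (1,2):
0 1 0
0 0 1
0 0 1
0 0 1

Answer: 0 1 0
0 0 1
0 0 1
0 0 1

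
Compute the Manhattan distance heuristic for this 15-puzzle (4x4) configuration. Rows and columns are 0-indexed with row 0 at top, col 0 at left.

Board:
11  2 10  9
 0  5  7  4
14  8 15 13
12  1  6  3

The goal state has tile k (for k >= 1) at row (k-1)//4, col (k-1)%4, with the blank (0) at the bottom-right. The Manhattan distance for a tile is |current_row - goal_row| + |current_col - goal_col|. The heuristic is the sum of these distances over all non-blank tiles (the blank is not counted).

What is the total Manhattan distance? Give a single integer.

Answer: 39

Derivation:
Tile 11: at (0,0), goal (2,2), distance |0-2|+|0-2| = 4
Tile 2: at (0,1), goal (0,1), distance |0-0|+|1-1| = 0
Tile 10: at (0,2), goal (2,1), distance |0-2|+|2-1| = 3
Tile 9: at (0,3), goal (2,0), distance |0-2|+|3-0| = 5
Tile 5: at (1,1), goal (1,0), distance |1-1|+|1-0| = 1
Tile 7: at (1,2), goal (1,2), distance |1-1|+|2-2| = 0
Tile 4: at (1,3), goal (0,3), distance |1-0|+|3-3| = 1
Tile 14: at (2,0), goal (3,1), distance |2-3|+|0-1| = 2
Tile 8: at (2,1), goal (1,3), distance |2-1|+|1-3| = 3
Tile 15: at (2,2), goal (3,2), distance |2-3|+|2-2| = 1
Tile 13: at (2,3), goal (3,0), distance |2-3|+|3-0| = 4
Tile 12: at (3,0), goal (2,3), distance |3-2|+|0-3| = 4
Tile 1: at (3,1), goal (0,0), distance |3-0|+|1-0| = 4
Tile 6: at (3,2), goal (1,1), distance |3-1|+|2-1| = 3
Tile 3: at (3,3), goal (0,2), distance |3-0|+|3-2| = 4
Sum: 4 + 0 + 3 + 5 + 1 + 0 + 1 + 2 + 3 + 1 + 4 + 4 + 4 + 3 + 4 = 39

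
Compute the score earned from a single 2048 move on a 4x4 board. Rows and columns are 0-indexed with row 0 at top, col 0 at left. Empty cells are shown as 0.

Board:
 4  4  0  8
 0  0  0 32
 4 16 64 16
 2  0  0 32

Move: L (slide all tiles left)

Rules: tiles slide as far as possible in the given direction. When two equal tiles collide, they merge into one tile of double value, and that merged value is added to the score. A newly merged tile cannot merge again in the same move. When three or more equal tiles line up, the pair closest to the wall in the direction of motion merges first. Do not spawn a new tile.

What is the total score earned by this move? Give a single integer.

Slide left:
row 0: [4, 4, 0, 8] -> [8, 8, 0, 0]  score +8 (running 8)
row 1: [0, 0, 0, 32] -> [32, 0, 0, 0]  score +0 (running 8)
row 2: [4, 16, 64, 16] -> [4, 16, 64, 16]  score +0 (running 8)
row 3: [2, 0, 0, 32] -> [2, 32, 0, 0]  score +0 (running 8)
Board after move:
 8  8  0  0
32  0  0  0
 4 16 64 16
 2 32  0  0

Answer: 8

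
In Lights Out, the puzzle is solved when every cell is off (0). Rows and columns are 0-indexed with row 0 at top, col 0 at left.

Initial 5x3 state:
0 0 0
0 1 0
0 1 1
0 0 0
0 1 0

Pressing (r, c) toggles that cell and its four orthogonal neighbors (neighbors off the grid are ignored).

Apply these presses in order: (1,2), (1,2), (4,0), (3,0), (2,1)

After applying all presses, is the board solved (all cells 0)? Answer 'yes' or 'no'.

After press 1 at (1,2):
0 0 1
0 0 1
0 1 0
0 0 0
0 1 0

After press 2 at (1,2):
0 0 0
0 1 0
0 1 1
0 0 0
0 1 0

After press 3 at (4,0):
0 0 0
0 1 0
0 1 1
1 0 0
1 0 0

After press 4 at (3,0):
0 0 0
0 1 0
1 1 1
0 1 0
0 0 0

After press 5 at (2,1):
0 0 0
0 0 0
0 0 0
0 0 0
0 0 0

Lights still on: 0

Answer: yes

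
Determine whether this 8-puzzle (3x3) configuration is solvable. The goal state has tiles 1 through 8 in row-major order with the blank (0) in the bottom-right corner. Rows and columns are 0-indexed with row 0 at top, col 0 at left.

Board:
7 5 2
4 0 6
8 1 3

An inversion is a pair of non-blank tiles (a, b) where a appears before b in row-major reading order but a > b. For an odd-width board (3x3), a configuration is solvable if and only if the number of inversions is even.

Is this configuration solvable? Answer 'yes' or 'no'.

Inversions (pairs i<j in row-major order where tile[i] > tile[j] > 0): 17
17 is odd, so the puzzle is not solvable.

Answer: no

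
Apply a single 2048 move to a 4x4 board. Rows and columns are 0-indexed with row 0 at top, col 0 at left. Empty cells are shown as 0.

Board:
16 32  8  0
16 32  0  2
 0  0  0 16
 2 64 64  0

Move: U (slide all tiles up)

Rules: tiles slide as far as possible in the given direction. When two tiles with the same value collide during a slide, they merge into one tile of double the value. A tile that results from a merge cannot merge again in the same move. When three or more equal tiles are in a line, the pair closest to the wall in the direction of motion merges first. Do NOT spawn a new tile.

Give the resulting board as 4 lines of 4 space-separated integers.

Answer: 32 64  8  2
 2 64 64 16
 0  0  0  0
 0  0  0  0

Derivation:
Slide up:
col 0: [16, 16, 0, 2] -> [32, 2, 0, 0]
col 1: [32, 32, 0, 64] -> [64, 64, 0, 0]
col 2: [8, 0, 0, 64] -> [8, 64, 0, 0]
col 3: [0, 2, 16, 0] -> [2, 16, 0, 0]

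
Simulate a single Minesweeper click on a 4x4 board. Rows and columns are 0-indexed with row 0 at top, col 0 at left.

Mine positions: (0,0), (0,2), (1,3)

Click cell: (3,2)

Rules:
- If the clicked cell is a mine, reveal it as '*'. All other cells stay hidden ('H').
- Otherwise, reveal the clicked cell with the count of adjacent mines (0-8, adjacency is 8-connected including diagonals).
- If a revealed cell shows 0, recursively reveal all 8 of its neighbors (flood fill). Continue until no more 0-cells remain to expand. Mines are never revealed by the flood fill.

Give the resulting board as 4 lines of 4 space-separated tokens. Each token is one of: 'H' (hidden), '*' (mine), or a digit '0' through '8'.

H H H H
1 2 2 H
0 0 1 1
0 0 0 0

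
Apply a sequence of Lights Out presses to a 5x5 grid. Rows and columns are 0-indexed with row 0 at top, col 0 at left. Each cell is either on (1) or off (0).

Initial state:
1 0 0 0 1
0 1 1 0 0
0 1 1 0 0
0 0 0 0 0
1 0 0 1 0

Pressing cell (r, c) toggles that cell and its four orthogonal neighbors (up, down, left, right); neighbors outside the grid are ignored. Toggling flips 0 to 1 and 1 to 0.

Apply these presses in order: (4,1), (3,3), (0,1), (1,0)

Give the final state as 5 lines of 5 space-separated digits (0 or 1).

Answer: 1 1 1 0 1
1 1 1 0 0
1 1 1 1 0
0 1 1 1 1
0 1 1 0 0

Derivation:
After press 1 at (4,1):
1 0 0 0 1
0 1 1 0 0
0 1 1 0 0
0 1 0 0 0
0 1 1 1 0

After press 2 at (3,3):
1 0 0 0 1
0 1 1 0 0
0 1 1 1 0
0 1 1 1 1
0 1 1 0 0

After press 3 at (0,1):
0 1 1 0 1
0 0 1 0 0
0 1 1 1 0
0 1 1 1 1
0 1 1 0 0

After press 4 at (1,0):
1 1 1 0 1
1 1 1 0 0
1 1 1 1 0
0 1 1 1 1
0 1 1 0 0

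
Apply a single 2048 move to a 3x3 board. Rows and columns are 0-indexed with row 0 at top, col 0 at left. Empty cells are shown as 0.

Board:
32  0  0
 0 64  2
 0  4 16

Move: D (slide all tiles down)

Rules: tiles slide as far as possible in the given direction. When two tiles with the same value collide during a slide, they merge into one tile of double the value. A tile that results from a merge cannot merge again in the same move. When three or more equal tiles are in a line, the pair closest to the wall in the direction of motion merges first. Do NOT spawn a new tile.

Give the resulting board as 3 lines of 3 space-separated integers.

Slide down:
col 0: [32, 0, 0] -> [0, 0, 32]
col 1: [0, 64, 4] -> [0, 64, 4]
col 2: [0, 2, 16] -> [0, 2, 16]

Answer:  0  0  0
 0 64  2
32  4 16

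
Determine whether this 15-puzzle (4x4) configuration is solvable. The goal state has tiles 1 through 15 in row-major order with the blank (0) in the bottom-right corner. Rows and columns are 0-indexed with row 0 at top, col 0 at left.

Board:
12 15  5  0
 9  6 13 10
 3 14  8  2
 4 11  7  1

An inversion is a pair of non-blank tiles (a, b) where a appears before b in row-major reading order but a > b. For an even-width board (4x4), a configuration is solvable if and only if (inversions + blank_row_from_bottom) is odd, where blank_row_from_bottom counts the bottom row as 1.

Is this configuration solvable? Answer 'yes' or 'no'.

Inversions: 70
Blank is in row 0 (0-indexed from top), which is row 4 counting from the bottom (bottom = 1).
70 + 4 = 74, which is even, so the puzzle is not solvable.

Answer: no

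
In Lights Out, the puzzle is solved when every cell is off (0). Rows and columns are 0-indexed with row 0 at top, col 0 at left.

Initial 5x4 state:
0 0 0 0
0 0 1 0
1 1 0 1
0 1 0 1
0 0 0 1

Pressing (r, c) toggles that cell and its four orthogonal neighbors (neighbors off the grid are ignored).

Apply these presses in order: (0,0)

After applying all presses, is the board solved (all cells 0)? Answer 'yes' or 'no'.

Answer: no

Derivation:
After press 1 at (0,0):
1 1 0 0
1 0 1 0
1 1 0 1
0 1 0 1
0 0 0 1

Lights still on: 10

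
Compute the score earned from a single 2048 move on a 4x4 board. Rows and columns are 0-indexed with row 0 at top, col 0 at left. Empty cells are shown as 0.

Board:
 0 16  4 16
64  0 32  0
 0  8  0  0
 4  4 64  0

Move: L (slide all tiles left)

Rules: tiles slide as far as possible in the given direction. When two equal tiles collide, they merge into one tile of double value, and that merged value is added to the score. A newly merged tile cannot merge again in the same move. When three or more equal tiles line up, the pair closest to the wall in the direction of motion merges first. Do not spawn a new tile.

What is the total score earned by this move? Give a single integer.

Slide left:
row 0: [0, 16, 4, 16] -> [16, 4, 16, 0]  score +0 (running 0)
row 1: [64, 0, 32, 0] -> [64, 32, 0, 0]  score +0 (running 0)
row 2: [0, 8, 0, 0] -> [8, 0, 0, 0]  score +0 (running 0)
row 3: [4, 4, 64, 0] -> [8, 64, 0, 0]  score +8 (running 8)
Board after move:
16  4 16  0
64 32  0  0
 8  0  0  0
 8 64  0  0

Answer: 8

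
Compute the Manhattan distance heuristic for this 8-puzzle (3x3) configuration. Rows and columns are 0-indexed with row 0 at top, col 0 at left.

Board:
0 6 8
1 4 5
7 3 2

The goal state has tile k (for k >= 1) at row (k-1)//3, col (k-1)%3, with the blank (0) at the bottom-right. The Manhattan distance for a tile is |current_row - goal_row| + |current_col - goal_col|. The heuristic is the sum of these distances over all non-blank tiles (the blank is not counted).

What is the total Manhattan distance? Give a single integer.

Tile 6: at (0,1), goal (1,2), distance |0-1|+|1-2| = 2
Tile 8: at (0,2), goal (2,1), distance |0-2|+|2-1| = 3
Tile 1: at (1,0), goal (0,0), distance |1-0|+|0-0| = 1
Tile 4: at (1,1), goal (1,0), distance |1-1|+|1-0| = 1
Tile 5: at (1,2), goal (1,1), distance |1-1|+|2-1| = 1
Tile 7: at (2,0), goal (2,0), distance |2-2|+|0-0| = 0
Tile 3: at (2,1), goal (0,2), distance |2-0|+|1-2| = 3
Tile 2: at (2,2), goal (0,1), distance |2-0|+|2-1| = 3
Sum: 2 + 3 + 1 + 1 + 1 + 0 + 3 + 3 = 14

Answer: 14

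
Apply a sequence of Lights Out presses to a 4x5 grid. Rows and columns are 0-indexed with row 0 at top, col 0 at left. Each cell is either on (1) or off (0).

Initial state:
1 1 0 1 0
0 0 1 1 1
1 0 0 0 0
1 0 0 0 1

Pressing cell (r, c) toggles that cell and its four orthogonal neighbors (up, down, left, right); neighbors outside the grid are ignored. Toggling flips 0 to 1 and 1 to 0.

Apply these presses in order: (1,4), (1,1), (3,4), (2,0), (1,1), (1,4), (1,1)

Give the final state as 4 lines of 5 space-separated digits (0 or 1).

Answer: 1 0 0 1 0
0 1 0 1 1
0 0 0 0 1
0 0 0 1 0

Derivation:
After press 1 at (1,4):
1 1 0 1 1
0 0 1 0 0
1 0 0 0 1
1 0 0 0 1

After press 2 at (1,1):
1 0 0 1 1
1 1 0 0 0
1 1 0 0 1
1 0 0 0 1

After press 3 at (3,4):
1 0 0 1 1
1 1 0 0 0
1 1 0 0 0
1 0 0 1 0

After press 4 at (2,0):
1 0 0 1 1
0 1 0 0 0
0 0 0 0 0
0 0 0 1 0

After press 5 at (1,1):
1 1 0 1 1
1 0 1 0 0
0 1 0 0 0
0 0 0 1 0

After press 6 at (1,4):
1 1 0 1 0
1 0 1 1 1
0 1 0 0 1
0 0 0 1 0

After press 7 at (1,1):
1 0 0 1 0
0 1 0 1 1
0 0 0 0 1
0 0 0 1 0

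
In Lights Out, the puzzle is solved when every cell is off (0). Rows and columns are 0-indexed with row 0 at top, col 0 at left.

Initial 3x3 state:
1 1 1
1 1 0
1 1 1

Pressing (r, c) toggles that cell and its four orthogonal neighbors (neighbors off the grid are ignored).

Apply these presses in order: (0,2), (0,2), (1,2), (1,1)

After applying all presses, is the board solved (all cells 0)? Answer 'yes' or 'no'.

After press 1 at (0,2):
1 0 0
1 1 1
1 1 1

After press 2 at (0,2):
1 1 1
1 1 0
1 1 1

After press 3 at (1,2):
1 1 0
1 0 1
1 1 0

After press 4 at (1,1):
1 0 0
0 1 0
1 0 0

Lights still on: 3

Answer: no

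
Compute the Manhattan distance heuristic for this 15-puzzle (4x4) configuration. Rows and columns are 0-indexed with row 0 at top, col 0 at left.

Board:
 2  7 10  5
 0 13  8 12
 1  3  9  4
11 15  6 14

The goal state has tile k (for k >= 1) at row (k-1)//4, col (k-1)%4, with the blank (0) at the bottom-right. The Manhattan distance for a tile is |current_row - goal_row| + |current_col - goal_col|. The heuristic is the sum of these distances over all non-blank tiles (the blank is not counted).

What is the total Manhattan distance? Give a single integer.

Answer: 33

Derivation:
Tile 2: at (0,0), goal (0,1), distance |0-0|+|0-1| = 1
Tile 7: at (0,1), goal (1,2), distance |0-1|+|1-2| = 2
Tile 10: at (0,2), goal (2,1), distance |0-2|+|2-1| = 3
Tile 5: at (0,3), goal (1,0), distance |0-1|+|3-0| = 4
Tile 13: at (1,1), goal (3,0), distance |1-3|+|1-0| = 3
Tile 8: at (1,2), goal (1,3), distance |1-1|+|2-3| = 1
Tile 12: at (1,3), goal (2,3), distance |1-2|+|3-3| = 1
Tile 1: at (2,0), goal (0,0), distance |2-0|+|0-0| = 2
Tile 3: at (2,1), goal (0,2), distance |2-0|+|1-2| = 3
Tile 9: at (2,2), goal (2,0), distance |2-2|+|2-0| = 2
Tile 4: at (2,3), goal (0,3), distance |2-0|+|3-3| = 2
Tile 11: at (3,0), goal (2,2), distance |3-2|+|0-2| = 3
Tile 15: at (3,1), goal (3,2), distance |3-3|+|1-2| = 1
Tile 6: at (3,2), goal (1,1), distance |3-1|+|2-1| = 3
Tile 14: at (3,3), goal (3,1), distance |3-3|+|3-1| = 2
Sum: 1 + 2 + 3 + 4 + 3 + 1 + 1 + 2 + 3 + 2 + 2 + 3 + 1 + 3 + 2 = 33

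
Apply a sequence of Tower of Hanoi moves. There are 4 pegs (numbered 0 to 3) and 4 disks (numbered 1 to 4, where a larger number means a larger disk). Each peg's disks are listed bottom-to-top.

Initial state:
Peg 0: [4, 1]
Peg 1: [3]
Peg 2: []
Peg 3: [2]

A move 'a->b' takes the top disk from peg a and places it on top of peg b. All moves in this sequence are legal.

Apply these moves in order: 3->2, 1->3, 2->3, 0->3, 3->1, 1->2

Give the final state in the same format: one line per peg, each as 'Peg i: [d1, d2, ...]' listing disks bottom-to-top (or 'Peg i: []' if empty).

After move 1 (3->2):
Peg 0: [4, 1]
Peg 1: [3]
Peg 2: [2]
Peg 3: []

After move 2 (1->3):
Peg 0: [4, 1]
Peg 1: []
Peg 2: [2]
Peg 3: [3]

After move 3 (2->3):
Peg 0: [4, 1]
Peg 1: []
Peg 2: []
Peg 3: [3, 2]

After move 4 (0->3):
Peg 0: [4]
Peg 1: []
Peg 2: []
Peg 3: [3, 2, 1]

After move 5 (3->1):
Peg 0: [4]
Peg 1: [1]
Peg 2: []
Peg 3: [3, 2]

After move 6 (1->2):
Peg 0: [4]
Peg 1: []
Peg 2: [1]
Peg 3: [3, 2]

Answer: Peg 0: [4]
Peg 1: []
Peg 2: [1]
Peg 3: [3, 2]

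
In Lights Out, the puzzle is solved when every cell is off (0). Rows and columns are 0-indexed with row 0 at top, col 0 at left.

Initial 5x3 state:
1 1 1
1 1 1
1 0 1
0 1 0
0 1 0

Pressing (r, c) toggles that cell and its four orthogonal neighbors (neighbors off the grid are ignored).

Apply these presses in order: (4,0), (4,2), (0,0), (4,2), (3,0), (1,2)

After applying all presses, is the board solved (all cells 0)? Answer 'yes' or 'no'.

Answer: yes

Derivation:
After press 1 at (4,0):
1 1 1
1 1 1
1 0 1
1 1 0
1 0 0

After press 2 at (4,2):
1 1 1
1 1 1
1 0 1
1 1 1
1 1 1

After press 3 at (0,0):
0 0 1
0 1 1
1 0 1
1 1 1
1 1 1

After press 4 at (4,2):
0 0 1
0 1 1
1 0 1
1 1 0
1 0 0

After press 5 at (3,0):
0 0 1
0 1 1
0 0 1
0 0 0
0 0 0

After press 6 at (1,2):
0 0 0
0 0 0
0 0 0
0 0 0
0 0 0

Lights still on: 0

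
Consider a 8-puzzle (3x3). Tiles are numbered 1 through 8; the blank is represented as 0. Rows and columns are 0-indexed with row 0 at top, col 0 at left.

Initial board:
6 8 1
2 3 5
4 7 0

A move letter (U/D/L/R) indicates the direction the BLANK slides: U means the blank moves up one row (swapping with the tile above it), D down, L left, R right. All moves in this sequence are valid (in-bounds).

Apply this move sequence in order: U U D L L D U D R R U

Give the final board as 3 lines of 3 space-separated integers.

Answer: 6 8 1
4 2 0
7 5 3

Derivation:
After move 1 (U):
6 8 1
2 3 0
4 7 5

After move 2 (U):
6 8 0
2 3 1
4 7 5

After move 3 (D):
6 8 1
2 3 0
4 7 5

After move 4 (L):
6 8 1
2 0 3
4 7 5

After move 5 (L):
6 8 1
0 2 3
4 7 5

After move 6 (D):
6 8 1
4 2 3
0 7 5

After move 7 (U):
6 8 1
0 2 3
4 7 5

After move 8 (D):
6 8 1
4 2 3
0 7 5

After move 9 (R):
6 8 1
4 2 3
7 0 5

After move 10 (R):
6 8 1
4 2 3
7 5 0

After move 11 (U):
6 8 1
4 2 0
7 5 3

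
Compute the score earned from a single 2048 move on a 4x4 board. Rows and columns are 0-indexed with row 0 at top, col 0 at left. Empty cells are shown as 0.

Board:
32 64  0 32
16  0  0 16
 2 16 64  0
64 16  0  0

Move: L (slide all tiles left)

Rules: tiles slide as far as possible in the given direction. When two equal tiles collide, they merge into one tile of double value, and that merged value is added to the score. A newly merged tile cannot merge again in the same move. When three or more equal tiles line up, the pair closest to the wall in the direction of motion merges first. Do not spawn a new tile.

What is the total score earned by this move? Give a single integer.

Slide left:
row 0: [32, 64, 0, 32] -> [32, 64, 32, 0]  score +0 (running 0)
row 1: [16, 0, 0, 16] -> [32, 0, 0, 0]  score +32 (running 32)
row 2: [2, 16, 64, 0] -> [2, 16, 64, 0]  score +0 (running 32)
row 3: [64, 16, 0, 0] -> [64, 16, 0, 0]  score +0 (running 32)
Board after move:
32 64 32  0
32  0  0  0
 2 16 64  0
64 16  0  0

Answer: 32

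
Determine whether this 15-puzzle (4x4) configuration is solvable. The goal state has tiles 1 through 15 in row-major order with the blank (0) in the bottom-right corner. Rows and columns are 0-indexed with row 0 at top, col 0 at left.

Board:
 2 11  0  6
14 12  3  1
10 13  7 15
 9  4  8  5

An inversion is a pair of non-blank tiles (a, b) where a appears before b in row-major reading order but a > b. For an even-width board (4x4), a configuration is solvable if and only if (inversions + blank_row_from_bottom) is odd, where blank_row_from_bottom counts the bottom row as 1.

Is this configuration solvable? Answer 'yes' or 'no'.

Answer: yes

Derivation:
Inversions: 53
Blank is in row 0 (0-indexed from top), which is row 4 counting from the bottom (bottom = 1).
53 + 4 = 57, which is odd, so the puzzle is solvable.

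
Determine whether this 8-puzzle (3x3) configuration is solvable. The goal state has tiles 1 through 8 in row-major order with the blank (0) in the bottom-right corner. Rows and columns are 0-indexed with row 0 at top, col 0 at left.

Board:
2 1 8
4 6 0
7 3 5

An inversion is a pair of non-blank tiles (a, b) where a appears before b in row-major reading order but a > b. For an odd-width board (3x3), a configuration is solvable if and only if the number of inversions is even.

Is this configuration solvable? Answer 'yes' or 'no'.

Answer: no

Derivation:
Inversions (pairs i<j in row-major order where tile[i] > tile[j] > 0): 11
11 is odd, so the puzzle is not solvable.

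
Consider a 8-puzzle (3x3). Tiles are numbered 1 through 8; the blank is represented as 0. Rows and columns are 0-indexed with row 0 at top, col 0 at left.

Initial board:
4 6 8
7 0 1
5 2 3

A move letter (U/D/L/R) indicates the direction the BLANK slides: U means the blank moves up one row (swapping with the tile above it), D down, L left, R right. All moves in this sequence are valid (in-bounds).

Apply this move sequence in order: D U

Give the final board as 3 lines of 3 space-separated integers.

Answer: 4 6 8
7 0 1
5 2 3

Derivation:
After move 1 (D):
4 6 8
7 2 1
5 0 3

After move 2 (U):
4 6 8
7 0 1
5 2 3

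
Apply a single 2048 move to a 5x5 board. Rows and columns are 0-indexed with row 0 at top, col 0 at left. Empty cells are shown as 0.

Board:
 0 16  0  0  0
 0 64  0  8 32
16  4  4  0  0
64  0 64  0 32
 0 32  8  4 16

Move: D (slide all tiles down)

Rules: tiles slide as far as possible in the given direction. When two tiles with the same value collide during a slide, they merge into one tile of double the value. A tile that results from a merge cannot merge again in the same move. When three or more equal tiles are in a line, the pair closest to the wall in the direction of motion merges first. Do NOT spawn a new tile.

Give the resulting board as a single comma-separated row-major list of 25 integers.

Answer: 0, 0, 0, 0, 0, 0, 16, 0, 0, 0, 0, 64, 4, 0, 0, 16, 4, 64, 8, 64, 64, 32, 8, 4, 16

Derivation:
Slide down:
col 0: [0, 0, 16, 64, 0] -> [0, 0, 0, 16, 64]
col 1: [16, 64, 4, 0, 32] -> [0, 16, 64, 4, 32]
col 2: [0, 0, 4, 64, 8] -> [0, 0, 4, 64, 8]
col 3: [0, 8, 0, 0, 4] -> [0, 0, 0, 8, 4]
col 4: [0, 32, 0, 32, 16] -> [0, 0, 0, 64, 16]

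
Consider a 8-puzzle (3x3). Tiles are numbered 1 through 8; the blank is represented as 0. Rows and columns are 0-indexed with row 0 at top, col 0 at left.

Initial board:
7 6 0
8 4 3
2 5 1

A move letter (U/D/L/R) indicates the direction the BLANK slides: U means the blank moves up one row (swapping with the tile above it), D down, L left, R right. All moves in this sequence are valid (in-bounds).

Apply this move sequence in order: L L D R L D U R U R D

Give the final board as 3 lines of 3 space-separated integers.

After move 1 (L):
7 0 6
8 4 3
2 5 1

After move 2 (L):
0 7 6
8 4 3
2 5 1

After move 3 (D):
8 7 6
0 4 3
2 5 1

After move 4 (R):
8 7 6
4 0 3
2 5 1

After move 5 (L):
8 7 6
0 4 3
2 5 1

After move 6 (D):
8 7 6
2 4 3
0 5 1

After move 7 (U):
8 7 6
0 4 3
2 5 1

After move 8 (R):
8 7 6
4 0 3
2 5 1

After move 9 (U):
8 0 6
4 7 3
2 5 1

After move 10 (R):
8 6 0
4 7 3
2 5 1

After move 11 (D):
8 6 3
4 7 0
2 5 1

Answer: 8 6 3
4 7 0
2 5 1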